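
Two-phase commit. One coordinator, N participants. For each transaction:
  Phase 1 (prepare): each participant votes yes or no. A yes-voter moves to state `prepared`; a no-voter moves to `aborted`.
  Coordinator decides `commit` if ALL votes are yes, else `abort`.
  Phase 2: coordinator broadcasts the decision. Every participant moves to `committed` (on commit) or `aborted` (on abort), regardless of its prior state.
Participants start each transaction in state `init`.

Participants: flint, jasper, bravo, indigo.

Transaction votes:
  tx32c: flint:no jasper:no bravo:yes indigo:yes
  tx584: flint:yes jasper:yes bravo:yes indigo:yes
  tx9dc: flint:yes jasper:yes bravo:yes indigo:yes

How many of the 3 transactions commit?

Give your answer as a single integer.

tx32c: no from flint, jasper -> abort (commits=0)
tx584: all yes -> commit (commits=1)
tx9dc: all yes -> commit (commits=2)

Answer: 2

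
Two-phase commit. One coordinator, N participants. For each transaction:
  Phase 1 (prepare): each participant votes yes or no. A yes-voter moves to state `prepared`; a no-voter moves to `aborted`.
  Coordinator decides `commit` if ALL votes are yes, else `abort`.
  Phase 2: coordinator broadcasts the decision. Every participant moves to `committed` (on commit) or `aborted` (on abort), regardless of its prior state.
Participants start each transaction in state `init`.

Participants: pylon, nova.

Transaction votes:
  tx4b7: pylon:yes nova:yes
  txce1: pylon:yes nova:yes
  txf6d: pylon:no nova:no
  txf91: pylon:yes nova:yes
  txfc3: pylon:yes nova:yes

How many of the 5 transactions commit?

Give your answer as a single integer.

Answer: 4

Derivation:
tx4b7: all yes -> commit (commits=1)
txce1: all yes -> commit (commits=2)
txf6d: no from pylon, nova -> abort (commits=2)
txf91: all yes -> commit (commits=3)
txfc3: all yes -> commit (commits=4)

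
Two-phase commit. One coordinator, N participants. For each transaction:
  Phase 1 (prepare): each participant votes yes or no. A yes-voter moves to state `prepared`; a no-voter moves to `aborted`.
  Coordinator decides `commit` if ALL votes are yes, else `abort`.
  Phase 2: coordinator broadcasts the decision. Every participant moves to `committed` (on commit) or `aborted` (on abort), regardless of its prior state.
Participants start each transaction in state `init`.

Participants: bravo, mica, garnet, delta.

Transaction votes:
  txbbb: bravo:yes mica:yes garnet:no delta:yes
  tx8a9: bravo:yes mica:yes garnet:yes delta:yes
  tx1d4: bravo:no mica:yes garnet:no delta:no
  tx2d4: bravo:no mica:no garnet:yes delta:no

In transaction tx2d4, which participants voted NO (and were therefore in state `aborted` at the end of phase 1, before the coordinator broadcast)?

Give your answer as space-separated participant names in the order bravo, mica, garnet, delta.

Txn tx2d4 phase 1: bravo no -> aborted; mica no -> aborted; garnet yes -> prepared; delta no -> aborted

Answer: bravo mica delta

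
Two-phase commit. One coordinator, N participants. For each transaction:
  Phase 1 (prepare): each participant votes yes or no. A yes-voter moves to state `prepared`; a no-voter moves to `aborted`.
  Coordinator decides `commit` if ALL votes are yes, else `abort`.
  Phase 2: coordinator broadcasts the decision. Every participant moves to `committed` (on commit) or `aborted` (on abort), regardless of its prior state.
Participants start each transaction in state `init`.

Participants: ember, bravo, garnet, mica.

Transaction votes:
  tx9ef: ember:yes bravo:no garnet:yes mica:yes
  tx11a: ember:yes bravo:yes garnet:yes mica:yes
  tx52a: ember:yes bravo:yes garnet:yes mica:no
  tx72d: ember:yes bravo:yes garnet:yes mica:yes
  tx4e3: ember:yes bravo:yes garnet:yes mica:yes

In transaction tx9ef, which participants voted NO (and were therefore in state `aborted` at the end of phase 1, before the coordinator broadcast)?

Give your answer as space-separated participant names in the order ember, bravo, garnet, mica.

Answer: bravo

Derivation:
Txn tx9ef phase 1: ember yes -> prepared; bravo no -> aborted; garnet yes -> prepared; mica yes -> prepared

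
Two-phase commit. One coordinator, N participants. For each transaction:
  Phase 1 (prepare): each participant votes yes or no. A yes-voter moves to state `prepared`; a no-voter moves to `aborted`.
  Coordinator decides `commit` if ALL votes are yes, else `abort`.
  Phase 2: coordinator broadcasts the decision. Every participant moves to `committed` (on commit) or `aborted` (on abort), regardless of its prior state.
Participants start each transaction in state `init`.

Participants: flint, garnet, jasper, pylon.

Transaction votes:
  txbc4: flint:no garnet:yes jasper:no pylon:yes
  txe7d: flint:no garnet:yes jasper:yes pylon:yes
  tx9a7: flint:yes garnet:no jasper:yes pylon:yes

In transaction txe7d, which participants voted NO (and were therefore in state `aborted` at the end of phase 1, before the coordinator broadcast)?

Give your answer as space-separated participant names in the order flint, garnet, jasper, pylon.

Answer: flint

Derivation:
Txn txe7d phase 1: flint no -> aborted; garnet yes -> prepared; jasper yes -> prepared; pylon yes -> prepared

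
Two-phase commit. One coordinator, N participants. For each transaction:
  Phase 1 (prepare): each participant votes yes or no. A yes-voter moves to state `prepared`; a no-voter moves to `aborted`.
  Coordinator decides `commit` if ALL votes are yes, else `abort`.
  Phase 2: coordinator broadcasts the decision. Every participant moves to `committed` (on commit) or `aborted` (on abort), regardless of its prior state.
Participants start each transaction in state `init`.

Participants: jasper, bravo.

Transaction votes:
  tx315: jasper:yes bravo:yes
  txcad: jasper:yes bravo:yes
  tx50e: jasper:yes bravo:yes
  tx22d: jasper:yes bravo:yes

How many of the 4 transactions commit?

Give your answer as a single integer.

Answer: 4

Derivation:
tx315: all yes -> commit (commits=1)
txcad: all yes -> commit (commits=2)
tx50e: all yes -> commit (commits=3)
tx22d: all yes -> commit (commits=4)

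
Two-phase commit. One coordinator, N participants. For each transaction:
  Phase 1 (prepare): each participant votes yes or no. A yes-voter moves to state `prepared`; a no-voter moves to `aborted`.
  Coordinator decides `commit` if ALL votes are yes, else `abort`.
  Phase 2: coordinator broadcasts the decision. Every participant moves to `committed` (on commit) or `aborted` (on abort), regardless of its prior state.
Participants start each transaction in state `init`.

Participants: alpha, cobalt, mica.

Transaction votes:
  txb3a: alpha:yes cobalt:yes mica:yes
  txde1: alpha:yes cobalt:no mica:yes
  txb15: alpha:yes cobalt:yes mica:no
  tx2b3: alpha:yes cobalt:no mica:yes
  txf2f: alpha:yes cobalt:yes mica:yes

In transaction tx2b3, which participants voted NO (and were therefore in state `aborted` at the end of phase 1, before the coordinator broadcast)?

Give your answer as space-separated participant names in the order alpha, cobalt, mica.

Txn tx2b3 phase 1: alpha yes -> prepared; cobalt no -> aborted; mica yes -> prepared

Answer: cobalt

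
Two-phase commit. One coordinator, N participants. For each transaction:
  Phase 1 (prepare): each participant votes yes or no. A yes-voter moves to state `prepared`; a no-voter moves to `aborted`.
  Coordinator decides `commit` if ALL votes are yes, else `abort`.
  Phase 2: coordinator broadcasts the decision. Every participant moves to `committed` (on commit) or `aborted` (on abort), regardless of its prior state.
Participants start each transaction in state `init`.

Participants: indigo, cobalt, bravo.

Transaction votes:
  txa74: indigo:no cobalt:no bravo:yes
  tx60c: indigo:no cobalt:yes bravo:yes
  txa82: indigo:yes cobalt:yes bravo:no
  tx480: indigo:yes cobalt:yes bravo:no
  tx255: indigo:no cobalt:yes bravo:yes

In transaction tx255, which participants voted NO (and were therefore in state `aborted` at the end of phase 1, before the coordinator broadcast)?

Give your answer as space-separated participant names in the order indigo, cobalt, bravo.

Txn tx255 phase 1: indigo no -> aborted; cobalt yes -> prepared; bravo yes -> prepared

Answer: indigo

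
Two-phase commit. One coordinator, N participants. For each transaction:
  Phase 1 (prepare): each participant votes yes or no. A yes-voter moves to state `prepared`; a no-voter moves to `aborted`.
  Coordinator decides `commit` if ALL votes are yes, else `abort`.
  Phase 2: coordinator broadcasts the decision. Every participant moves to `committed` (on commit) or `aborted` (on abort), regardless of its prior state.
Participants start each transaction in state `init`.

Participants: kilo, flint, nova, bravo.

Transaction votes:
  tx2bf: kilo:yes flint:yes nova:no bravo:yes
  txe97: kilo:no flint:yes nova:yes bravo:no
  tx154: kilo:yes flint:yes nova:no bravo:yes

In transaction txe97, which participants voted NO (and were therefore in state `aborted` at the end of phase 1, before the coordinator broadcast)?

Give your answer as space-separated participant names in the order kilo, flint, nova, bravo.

Txn txe97 phase 1: kilo no -> aborted; flint yes -> prepared; nova yes -> prepared; bravo no -> aborted

Answer: kilo bravo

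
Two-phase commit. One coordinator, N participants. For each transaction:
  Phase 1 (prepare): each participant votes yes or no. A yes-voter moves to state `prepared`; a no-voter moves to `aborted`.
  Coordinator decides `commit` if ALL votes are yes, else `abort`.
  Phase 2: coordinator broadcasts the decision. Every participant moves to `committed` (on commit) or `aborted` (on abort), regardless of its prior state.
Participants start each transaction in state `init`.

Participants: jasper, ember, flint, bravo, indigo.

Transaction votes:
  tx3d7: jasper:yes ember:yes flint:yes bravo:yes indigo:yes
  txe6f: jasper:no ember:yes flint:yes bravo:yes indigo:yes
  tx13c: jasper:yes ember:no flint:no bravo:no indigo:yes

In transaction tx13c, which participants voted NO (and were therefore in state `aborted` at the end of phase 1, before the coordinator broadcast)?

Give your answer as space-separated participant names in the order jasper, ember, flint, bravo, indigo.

Txn tx13c phase 1: jasper yes -> prepared; ember no -> aborted; flint no -> aborted; bravo no -> aborted; indigo yes -> prepared

Answer: ember flint bravo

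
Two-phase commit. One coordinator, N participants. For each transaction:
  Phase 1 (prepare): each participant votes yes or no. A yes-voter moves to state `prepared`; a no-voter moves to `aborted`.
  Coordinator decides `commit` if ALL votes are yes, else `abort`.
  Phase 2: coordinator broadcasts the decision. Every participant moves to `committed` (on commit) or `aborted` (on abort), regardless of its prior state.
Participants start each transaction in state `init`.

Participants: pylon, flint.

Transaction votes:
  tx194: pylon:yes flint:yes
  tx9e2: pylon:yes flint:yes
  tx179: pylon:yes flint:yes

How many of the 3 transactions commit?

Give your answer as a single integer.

tx194: all yes -> commit (commits=1)
tx9e2: all yes -> commit (commits=2)
tx179: all yes -> commit (commits=3)

Answer: 3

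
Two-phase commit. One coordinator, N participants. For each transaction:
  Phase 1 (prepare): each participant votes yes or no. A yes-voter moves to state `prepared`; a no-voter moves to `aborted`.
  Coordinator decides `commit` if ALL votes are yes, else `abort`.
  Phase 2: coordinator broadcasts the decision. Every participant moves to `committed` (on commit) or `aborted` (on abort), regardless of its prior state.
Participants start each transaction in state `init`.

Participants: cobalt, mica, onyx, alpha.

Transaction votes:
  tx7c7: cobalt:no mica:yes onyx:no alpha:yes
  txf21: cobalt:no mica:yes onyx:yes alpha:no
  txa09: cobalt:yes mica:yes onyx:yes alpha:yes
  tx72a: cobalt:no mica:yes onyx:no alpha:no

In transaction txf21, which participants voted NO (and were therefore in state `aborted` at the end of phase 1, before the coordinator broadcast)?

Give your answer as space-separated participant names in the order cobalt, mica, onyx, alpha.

Txn txf21 phase 1: cobalt no -> aborted; mica yes -> prepared; onyx yes -> prepared; alpha no -> aborted

Answer: cobalt alpha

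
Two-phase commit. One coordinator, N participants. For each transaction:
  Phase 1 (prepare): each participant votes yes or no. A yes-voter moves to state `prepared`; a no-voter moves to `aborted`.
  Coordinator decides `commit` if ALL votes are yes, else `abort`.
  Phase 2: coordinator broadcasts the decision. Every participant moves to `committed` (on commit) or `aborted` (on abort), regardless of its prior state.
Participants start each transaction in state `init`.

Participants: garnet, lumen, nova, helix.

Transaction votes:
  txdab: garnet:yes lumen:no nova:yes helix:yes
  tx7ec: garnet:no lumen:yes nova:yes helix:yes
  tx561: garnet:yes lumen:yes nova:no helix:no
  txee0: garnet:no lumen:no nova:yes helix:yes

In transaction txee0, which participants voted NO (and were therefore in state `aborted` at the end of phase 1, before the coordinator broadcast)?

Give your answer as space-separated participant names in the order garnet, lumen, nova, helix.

Txn txee0 phase 1: garnet no -> aborted; lumen no -> aborted; nova yes -> prepared; helix yes -> prepared

Answer: garnet lumen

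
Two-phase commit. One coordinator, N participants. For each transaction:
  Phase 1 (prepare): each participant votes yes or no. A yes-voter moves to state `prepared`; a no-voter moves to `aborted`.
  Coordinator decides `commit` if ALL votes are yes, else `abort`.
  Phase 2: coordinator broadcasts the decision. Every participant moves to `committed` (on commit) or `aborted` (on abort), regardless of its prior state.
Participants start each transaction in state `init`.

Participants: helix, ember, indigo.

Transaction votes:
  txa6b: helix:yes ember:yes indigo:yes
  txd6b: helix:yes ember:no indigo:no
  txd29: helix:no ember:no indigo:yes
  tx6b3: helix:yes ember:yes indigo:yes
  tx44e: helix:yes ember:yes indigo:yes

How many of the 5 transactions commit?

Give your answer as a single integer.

txa6b: all yes -> commit (commits=1)
txd6b: no from ember, indigo -> abort (commits=1)
txd29: no from helix, ember -> abort (commits=1)
tx6b3: all yes -> commit (commits=2)
tx44e: all yes -> commit (commits=3)

Answer: 3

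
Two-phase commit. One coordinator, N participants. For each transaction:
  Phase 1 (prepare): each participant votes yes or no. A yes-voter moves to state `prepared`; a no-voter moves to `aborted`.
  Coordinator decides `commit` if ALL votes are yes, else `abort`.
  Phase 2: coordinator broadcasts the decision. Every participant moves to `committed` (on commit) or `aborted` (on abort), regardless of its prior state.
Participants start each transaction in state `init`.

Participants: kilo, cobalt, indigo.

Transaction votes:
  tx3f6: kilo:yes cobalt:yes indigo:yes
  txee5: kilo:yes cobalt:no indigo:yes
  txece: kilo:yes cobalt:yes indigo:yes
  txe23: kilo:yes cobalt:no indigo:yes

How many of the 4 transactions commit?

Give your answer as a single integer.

tx3f6: all yes -> commit (commits=1)
txee5: no from cobalt -> abort (commits=1)
txece: all yes -> commit (commits=2)
txe23: no from cobalt -> abort (commits=2)

Answer: 2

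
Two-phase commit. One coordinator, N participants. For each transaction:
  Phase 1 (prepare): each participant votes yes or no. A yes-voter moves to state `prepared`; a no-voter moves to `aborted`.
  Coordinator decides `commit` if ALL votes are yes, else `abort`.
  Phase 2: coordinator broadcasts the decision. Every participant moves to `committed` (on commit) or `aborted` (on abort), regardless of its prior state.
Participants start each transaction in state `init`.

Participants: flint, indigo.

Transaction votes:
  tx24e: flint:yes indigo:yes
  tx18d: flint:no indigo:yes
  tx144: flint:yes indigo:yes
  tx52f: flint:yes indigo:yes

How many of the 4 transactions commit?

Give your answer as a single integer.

tx24e: all yes -> commit (commits=1)
tx18d: no from flint -> abort (commits=1)
tx144: all yes -> commit (commits=2)
tx52f: all yes -> commit (commits=3)

Answer: 3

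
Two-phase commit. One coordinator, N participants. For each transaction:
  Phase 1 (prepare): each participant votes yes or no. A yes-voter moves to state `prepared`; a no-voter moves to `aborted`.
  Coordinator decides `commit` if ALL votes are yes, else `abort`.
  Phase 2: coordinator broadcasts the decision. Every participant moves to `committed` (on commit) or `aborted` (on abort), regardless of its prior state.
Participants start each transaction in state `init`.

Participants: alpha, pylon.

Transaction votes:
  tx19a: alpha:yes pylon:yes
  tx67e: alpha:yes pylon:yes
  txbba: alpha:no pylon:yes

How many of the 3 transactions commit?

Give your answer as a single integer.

tx19a: all yes -> commit (commits=1)
tx67e: all yes -> commit (commits=2)
txbba: no from alpha -> abort (commits=2)

Answer: 2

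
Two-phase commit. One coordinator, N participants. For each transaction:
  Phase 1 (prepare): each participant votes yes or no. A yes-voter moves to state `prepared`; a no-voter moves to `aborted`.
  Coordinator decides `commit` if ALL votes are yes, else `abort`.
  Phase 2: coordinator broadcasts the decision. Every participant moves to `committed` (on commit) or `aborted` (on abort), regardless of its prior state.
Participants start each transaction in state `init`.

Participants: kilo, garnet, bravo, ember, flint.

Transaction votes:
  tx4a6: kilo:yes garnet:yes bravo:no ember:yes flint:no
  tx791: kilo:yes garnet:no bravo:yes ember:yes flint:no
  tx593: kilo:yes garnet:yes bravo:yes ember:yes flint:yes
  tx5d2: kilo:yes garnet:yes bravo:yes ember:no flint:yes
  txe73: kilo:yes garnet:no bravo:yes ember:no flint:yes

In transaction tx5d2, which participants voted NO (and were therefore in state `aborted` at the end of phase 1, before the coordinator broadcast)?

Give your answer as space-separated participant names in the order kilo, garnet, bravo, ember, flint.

Answer: ember

Derivation:
Txn tx5d2 phase 1: kilo yes -> prepared; garnet yes -> prepared; bravo yes -> prepared; ember no -> aborted; flint yes -> prepared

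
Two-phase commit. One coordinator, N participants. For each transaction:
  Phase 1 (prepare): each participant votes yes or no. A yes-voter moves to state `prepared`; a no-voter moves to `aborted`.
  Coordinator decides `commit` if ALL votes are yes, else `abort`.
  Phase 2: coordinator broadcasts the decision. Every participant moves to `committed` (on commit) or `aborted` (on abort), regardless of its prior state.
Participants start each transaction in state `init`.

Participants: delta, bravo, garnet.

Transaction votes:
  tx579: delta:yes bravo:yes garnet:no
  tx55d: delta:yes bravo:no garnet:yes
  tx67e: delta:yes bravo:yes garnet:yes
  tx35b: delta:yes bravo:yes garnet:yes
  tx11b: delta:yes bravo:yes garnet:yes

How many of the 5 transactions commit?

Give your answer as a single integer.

tx579: no from garnet -> abort (commits=0)
tx55d: no from bravo -> abort (commits=0)
tx67e: all yes -> commit (commits=1)
tx35b: all yes -> commit (commits=2)
tx11b: all yes -> commit (commits=3)

Answer: 3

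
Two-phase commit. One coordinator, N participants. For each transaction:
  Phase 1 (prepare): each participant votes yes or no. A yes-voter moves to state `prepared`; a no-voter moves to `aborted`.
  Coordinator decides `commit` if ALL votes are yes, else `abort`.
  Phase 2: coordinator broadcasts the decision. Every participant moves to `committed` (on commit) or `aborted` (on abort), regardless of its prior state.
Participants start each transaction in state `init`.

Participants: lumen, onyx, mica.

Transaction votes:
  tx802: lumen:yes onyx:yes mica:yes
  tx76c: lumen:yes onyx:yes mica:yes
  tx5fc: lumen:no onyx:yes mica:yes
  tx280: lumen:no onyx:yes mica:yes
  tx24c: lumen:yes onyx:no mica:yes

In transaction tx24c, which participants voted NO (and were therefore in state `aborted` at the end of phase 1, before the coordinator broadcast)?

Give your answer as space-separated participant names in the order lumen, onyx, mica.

Answer: onyx

Derivation:
Txn tx24c phase 1: lumen yes -> prepared; onyx no -> aborted; mica yes -> prepared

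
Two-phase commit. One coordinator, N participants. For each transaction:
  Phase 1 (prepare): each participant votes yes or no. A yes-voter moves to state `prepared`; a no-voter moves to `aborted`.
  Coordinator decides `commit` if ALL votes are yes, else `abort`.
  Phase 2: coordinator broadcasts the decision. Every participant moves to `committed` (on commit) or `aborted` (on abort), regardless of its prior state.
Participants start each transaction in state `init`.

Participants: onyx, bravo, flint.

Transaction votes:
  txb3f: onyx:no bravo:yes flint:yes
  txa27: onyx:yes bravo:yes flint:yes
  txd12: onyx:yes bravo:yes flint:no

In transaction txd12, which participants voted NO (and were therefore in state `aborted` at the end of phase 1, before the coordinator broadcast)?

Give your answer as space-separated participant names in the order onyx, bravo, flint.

Txn txd12 phase 1: onyx yes -> prepared; bravo yes -> prepared; flint no -> aborted

Answer: flint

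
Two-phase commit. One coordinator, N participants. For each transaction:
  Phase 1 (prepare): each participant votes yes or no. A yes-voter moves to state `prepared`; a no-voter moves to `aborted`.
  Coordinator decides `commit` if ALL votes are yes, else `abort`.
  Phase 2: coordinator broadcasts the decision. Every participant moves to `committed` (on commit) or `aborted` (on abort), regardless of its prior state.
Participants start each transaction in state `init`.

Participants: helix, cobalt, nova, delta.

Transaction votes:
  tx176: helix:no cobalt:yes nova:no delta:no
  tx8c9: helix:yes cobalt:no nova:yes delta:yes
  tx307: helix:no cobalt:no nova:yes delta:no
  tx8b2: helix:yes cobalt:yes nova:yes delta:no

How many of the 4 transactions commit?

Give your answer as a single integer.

Answer: 0

Derivation:
tx176: no from helix, nova, delta -> abort (commits=0)
tx8c9: no from cobalt -> abort (commits=0)
tx307: no from helix, cobalt, delta -> abort (commits=0)
tx8b2: no from delta -> abort (commits=0)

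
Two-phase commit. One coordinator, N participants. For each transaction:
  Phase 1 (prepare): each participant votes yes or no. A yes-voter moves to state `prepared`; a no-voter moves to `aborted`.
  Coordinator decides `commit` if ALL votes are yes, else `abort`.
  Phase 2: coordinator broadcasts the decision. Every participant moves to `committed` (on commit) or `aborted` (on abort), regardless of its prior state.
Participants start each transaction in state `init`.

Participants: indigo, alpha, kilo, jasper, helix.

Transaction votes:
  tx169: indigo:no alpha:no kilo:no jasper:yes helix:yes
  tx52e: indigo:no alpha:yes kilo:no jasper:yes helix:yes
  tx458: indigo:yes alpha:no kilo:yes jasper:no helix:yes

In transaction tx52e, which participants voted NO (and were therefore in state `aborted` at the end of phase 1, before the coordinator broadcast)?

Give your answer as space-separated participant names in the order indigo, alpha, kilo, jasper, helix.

Txn tx52e phase 1: indigo no -> aborted; alpha yes -> prepared; kilo no -> aborted; jasper yes -> prepared; helix yes -> prepared

Answer: indigo kilo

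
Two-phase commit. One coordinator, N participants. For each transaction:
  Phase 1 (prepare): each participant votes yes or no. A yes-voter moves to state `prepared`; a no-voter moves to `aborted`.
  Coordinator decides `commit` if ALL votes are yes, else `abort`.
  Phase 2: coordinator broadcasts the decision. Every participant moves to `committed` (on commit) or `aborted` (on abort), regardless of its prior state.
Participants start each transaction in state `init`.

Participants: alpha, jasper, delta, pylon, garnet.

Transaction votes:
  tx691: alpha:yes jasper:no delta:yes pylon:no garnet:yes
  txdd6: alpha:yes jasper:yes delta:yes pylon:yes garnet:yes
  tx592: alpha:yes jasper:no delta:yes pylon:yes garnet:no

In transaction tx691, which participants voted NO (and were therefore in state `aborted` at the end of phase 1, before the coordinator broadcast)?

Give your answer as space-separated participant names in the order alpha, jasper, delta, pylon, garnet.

Answer: jasper pylon

Derivation:
Txn tx691 phase 1: alpha yes -> prepared; jasper no -> aborted; delta yes -> prepared; pylon no -> aborted; garnet yes -> prepared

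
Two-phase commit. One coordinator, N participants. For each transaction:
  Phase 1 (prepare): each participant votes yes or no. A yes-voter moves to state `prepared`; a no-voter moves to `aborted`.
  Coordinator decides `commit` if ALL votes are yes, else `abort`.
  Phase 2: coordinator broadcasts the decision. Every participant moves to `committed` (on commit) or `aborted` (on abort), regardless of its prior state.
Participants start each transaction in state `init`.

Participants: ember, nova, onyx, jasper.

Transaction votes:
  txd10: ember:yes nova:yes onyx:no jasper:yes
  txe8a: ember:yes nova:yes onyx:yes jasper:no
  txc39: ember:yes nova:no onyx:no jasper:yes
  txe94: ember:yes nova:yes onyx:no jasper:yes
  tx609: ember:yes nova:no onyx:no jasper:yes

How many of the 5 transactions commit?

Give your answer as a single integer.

Answer: 0

Derivation:
txd10: no from onyx -> abort (commits=0)
txe8a: no from jasper -> abort (commits=0)
txc39: no from nova, onyx -> abort (commits=0)
txe94: no from onyx -> abort (commits=0)
tx609: no from nova, onyx -> abort (commits=0)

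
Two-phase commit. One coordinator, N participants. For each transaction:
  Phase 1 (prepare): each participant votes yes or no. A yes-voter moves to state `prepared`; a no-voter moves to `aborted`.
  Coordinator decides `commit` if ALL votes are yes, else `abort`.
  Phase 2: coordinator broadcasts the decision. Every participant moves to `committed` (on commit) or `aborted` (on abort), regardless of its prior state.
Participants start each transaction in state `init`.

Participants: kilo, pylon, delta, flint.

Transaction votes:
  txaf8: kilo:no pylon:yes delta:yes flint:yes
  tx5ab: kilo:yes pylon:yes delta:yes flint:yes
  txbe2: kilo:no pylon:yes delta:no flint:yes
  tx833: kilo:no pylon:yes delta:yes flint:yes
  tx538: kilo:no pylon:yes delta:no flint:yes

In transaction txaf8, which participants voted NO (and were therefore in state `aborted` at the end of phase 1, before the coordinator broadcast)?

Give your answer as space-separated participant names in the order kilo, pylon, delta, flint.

Answer: kilo

Derivation:
Txn txaf8 phase 1: kilo no -> aborted; pylon yes -> prepared; delta yes -> prepared; flint yes -> prepared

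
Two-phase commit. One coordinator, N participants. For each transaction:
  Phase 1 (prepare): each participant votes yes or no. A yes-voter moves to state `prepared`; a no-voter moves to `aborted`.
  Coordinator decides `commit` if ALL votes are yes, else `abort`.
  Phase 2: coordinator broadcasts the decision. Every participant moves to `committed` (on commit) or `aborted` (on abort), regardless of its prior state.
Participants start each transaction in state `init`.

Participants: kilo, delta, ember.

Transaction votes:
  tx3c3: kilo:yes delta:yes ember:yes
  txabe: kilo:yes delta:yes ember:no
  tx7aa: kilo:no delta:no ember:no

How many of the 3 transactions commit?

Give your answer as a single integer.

tx3c3: all yes -> commit (commits=1)
txabe: no from ember -> abort (commits=1)
tx7aa: no from kilo, delta, ember -> abort (commits=1)

Answer: 1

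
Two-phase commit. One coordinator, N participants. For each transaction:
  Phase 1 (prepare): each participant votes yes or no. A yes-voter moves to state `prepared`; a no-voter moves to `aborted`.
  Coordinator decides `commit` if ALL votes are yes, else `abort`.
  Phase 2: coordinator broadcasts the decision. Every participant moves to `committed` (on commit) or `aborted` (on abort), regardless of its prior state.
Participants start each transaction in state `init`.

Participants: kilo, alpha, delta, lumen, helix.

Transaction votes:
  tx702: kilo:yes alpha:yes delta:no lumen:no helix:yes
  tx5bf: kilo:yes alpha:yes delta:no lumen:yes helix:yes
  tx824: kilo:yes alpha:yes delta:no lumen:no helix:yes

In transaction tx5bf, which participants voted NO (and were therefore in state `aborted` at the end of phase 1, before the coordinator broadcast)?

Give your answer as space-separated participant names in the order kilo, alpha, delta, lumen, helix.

Answer: delta

Derivation:
Txn tx5bf phase 1: kilo yes -> prepared; alpha yes -> prepared; delta no -> aborted; lumen yes -> prepared; helix yes -> prepared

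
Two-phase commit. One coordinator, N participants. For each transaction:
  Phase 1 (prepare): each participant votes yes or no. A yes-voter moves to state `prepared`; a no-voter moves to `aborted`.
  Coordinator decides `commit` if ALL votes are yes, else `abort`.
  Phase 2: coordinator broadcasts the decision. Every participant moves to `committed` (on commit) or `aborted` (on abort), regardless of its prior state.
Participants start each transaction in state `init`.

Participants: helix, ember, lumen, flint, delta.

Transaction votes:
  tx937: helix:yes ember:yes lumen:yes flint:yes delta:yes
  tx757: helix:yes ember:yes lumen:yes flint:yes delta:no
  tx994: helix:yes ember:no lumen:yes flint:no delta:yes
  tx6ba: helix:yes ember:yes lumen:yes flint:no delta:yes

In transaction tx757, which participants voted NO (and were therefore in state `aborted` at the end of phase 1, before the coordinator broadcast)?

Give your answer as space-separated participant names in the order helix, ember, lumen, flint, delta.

Answer: delta

Derivation:
Txn tx757 phase 1: helix yes -> prepared; ember yes -> prepared; lumen yes -> prepared; flint yes -> prepared; delta no -> aborted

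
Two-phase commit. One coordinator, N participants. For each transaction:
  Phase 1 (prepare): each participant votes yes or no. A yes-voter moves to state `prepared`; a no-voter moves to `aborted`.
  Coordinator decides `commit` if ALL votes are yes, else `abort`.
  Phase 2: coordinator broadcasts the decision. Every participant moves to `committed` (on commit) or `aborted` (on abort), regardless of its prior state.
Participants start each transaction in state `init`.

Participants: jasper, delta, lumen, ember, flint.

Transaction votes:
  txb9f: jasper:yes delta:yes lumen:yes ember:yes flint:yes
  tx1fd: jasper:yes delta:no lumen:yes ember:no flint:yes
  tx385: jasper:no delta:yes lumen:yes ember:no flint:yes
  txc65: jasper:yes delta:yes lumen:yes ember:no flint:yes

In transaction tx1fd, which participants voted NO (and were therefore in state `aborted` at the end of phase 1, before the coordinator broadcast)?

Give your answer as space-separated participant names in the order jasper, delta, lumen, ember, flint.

Answer: delta ember

Derivation:
Txn tx1fd phase 1: jasper yes -> prepared; delta no -> aborted; lumen yes -> prepared; ember no -> aborted; flint yes -> prepared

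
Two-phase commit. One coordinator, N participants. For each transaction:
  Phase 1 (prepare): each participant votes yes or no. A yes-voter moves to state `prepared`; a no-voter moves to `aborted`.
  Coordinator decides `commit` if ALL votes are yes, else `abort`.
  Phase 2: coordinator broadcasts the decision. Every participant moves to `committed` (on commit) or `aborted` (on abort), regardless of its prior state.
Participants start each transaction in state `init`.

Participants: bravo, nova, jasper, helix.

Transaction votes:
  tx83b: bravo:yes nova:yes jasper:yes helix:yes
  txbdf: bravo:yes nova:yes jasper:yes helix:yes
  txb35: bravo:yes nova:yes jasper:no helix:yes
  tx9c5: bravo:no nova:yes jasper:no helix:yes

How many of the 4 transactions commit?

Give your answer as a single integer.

tx83b: all yes -> commit (commits=1)
txbdf: all yes -> commit (commits=2)
txb35: no from jasper -> abort (commits=2)
tx9c5: no from bravo, jasper -> abort (commits=2)

Answer: 2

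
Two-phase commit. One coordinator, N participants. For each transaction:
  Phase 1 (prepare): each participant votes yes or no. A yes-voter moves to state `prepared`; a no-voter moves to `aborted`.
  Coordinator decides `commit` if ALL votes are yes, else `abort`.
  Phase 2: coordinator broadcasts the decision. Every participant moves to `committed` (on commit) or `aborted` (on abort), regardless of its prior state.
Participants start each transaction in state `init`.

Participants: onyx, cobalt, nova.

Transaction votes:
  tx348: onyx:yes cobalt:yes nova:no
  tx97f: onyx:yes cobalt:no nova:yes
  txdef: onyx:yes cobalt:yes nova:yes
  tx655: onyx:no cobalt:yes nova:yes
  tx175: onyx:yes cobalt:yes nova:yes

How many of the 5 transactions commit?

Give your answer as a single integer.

Answer: 2

Derivation:
tx348: no from nova -> abort (commits=0)
tx97f: no from cobalt -> abort (commits=0)
txdef: all yes -> commit (commits=1)
tx655: no from onyx -> abort (commits=1)
tx175: all yes -> commit (commits=2)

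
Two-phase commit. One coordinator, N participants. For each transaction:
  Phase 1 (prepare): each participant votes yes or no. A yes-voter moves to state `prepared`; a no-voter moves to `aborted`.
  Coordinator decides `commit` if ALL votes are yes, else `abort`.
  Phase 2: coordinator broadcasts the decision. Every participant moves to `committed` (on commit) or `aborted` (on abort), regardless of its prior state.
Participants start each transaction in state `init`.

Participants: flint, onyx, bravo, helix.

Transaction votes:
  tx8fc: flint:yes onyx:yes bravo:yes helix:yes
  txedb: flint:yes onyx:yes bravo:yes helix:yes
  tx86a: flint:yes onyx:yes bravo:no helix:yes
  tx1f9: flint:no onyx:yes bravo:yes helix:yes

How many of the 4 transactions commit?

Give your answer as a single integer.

tx8fc: all yes -> commit (commits=1)
txedb: all yes -> commit (commits=2)
tx86a: no from bravo -> abort (commits=2)
tx1f9: no from flint -> abort (commits=2)

Answer: 2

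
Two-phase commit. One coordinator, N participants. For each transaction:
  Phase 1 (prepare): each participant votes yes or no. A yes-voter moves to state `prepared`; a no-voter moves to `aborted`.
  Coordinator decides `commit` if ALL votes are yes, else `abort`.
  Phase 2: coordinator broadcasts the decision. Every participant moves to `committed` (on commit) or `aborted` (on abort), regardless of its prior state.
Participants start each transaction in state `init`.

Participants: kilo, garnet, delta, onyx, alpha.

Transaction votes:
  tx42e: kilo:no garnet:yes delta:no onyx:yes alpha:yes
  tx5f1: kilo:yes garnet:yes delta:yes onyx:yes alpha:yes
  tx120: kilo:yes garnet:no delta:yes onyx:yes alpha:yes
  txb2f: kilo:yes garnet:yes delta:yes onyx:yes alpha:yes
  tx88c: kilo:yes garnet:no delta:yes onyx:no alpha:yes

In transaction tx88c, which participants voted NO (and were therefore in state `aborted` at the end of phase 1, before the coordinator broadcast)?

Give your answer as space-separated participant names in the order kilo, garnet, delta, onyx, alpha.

Answer: garnet onyx

Derivation:
Txn tx88c phase 1: kilo yes -> prepared; garnet no -> aborted; delta yes -> prepared; onyx no -> aborted; alpha yes -> prepared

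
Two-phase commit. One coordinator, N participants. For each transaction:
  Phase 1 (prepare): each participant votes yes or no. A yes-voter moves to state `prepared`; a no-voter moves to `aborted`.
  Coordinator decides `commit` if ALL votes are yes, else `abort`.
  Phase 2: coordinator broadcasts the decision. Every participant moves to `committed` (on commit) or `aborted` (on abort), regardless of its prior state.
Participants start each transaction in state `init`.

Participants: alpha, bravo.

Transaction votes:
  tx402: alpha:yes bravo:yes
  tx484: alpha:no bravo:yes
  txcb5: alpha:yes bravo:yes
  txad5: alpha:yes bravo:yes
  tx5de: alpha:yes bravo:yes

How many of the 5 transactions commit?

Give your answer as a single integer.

tx402: all yes -> commit (commits=1)
tx484: no from alpha -> abort (commits=1)
txcb5: all yes -> commit (commits=2)
txad5: all yes -> commit (commits=3)
tx5de: all yes -> commit (commits=4)

Answer: 4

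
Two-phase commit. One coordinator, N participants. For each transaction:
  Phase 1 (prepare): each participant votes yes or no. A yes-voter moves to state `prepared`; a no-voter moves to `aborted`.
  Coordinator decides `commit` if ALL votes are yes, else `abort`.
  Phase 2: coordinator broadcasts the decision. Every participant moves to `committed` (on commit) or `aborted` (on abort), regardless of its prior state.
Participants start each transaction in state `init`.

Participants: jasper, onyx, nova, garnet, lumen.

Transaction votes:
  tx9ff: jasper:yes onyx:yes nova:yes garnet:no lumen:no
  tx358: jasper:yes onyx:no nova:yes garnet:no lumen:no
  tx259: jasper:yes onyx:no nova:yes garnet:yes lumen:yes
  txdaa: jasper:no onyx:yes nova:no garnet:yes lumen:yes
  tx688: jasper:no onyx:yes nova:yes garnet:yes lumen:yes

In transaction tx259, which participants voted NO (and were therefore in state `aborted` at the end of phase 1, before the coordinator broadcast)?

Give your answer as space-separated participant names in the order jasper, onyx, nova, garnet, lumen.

Txn tx259 phase 1: jasper yes -> prepared; onyx no -> aborted; nova yes -> prepared; garnet yes -> prepared; lumen yes -> prepared

Answer: onyx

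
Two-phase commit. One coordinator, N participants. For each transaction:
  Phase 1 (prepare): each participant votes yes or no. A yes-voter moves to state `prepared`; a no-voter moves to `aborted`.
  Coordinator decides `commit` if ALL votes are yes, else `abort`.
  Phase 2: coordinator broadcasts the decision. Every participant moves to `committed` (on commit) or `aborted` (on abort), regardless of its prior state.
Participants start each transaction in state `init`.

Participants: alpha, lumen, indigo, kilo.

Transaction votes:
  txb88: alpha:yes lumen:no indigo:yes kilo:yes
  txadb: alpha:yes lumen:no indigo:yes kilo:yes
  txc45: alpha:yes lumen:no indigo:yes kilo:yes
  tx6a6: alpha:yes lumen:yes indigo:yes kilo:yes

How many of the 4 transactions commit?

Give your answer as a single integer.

Answer: 1

Derivation:
txb88: no from lumen -> abort (commits=0)
txadb: no from lumen -> abort (commits=0)
txc45: no from lumen -> abort (commits=0)
tx6a6: all yes -> commit (commits=1)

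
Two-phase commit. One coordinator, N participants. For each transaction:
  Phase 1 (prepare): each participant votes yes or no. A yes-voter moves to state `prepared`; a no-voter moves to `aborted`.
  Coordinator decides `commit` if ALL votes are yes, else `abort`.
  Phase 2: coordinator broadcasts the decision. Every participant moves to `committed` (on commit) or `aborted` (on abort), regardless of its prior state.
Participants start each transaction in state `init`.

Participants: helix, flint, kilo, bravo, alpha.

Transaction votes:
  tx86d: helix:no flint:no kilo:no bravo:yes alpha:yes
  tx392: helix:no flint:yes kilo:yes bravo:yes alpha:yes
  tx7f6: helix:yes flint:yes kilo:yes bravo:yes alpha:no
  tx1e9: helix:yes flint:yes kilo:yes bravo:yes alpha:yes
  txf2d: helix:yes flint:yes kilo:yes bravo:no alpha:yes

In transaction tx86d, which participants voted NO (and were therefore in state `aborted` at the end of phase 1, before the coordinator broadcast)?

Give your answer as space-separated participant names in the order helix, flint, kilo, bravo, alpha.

Txn tx86d phase 1: helix no -> aborted; flint no -> aborted; kilo no -> aborted; bravo yes -> prepared; alpha yes -> prepared

Answer: helix flint kilo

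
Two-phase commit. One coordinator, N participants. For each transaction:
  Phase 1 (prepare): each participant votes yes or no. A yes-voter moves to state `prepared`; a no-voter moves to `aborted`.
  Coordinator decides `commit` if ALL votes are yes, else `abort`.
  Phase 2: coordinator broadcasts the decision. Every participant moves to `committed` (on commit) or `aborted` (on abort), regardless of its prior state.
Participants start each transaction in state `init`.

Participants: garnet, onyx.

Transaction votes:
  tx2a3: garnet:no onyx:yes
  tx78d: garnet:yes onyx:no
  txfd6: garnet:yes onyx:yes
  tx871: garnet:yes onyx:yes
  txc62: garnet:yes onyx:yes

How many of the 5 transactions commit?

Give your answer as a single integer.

Answer: 3

Derivation:
tx2a3: no from garnet -> abort (commits=0)
tx78d: no from onyx -> abort (commits=0)
txfd6: all yes -> commit (commits=1)
tx871: all yes -> commit (commits=2)
txc62: all yes -> commit (commits=3)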